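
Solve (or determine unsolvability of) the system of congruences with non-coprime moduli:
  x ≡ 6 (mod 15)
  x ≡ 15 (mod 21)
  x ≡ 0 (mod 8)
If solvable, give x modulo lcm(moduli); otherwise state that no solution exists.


Moduli 15, 21, 8 are not pairwise coprime, so CRT works modulo lcm(m_i) when all pairwise compatibility conditions hold.
Pairwise compatibility: gcd(m_i, m_j) must divide a_i - a_j for every pair.
Merge one congruence at a time:
  Start: x ≡ 6 (mod 15).
  Combine with x ≡ 15 (mod 21): gcd(15, 21) = 3; 15 - 6 = 9, which IS divisible by 3, so compatible.
    Write x = 6 + 15·t and substitute into x ≡ 15 (mod 21): 15·t ≡ 15 − 6 = 9 (mod 21).
    Divide the congruence (and modulus) by g = 3: 5·t ≡ 3 (mod 7).
    The inverse of 5 mod 7 is 3 (since 5·3 = 15 = 2·7 + 1), so t ≡ 3·3 = 9 ≡ 2 (mod 7).
    Then x = 6 + 15·2 = 36, valid modulo lcm(15, 21) = 105: x ≡ 36 (mod 105).
  Combine with x ≡ 0 (mod 8): gcd(105, 8) = 1; 0 - 36 = -36, which IS divisible by 1, so compatible.
    Write x = 36 + 105·t and substitute into x ≡ 0 (mod 8): 105·t ≡ 0 − 36 = -36 (mod 8).
    Reduce coefficients mod 8: 1·t ≡ 4 (mod 8).
    So t ≡ 4 (mod 8).
    Then x = 36 + 105·4 = 456, valid modulo lcm(105, 8) = 840: x ≡ 456 (mod 840).
Verify: 456 mod 15 = 6, 456 mod 21 = 15, 456 mod 8 = 0.

x ≡ 456 (mod 840).


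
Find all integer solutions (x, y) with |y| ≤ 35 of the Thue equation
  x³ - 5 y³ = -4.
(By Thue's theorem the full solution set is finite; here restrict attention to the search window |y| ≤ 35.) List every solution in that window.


The equation is x³ - 5y³ = -4. For fixed y, x³ = 5·y³ − 4, so a solution requires the RHS to be a perfect cube.
Strategy: iterate y from -35 to 35, compute RHS = 5·y³ − 4, and check whether it is a (positive or negative) perfect cube.
Check small values of y:
  y = 0: RHS = -4 is not a perfect cube.
  y = 1: RHS = 1 = (1)³ ⇒ x = 1 works.
  y = -1: RHS = -9 is not a perfect cube.
  y = 2: RHS = 36 is not a perfect cube.
  y = -2: RHS = -44 is not a perfect cube.
  y = 3: RHS = 131 is not a perfect cube.
  y = -3: RHS = -139 is not a perfect cube.
Continuing the search up to |y| = 35 finds no further solutions beyond those listed.
Collected solutions: (1, 1).

Solutions (with |y| ≤ 35): (1, 1).


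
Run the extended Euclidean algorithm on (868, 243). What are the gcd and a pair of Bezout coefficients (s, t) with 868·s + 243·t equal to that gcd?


Euclidean algorithm on (868, 243) — divide until remainder is 0:
  868 = 3 · 243 + 139
  243 = 1 · 139 + 104
  139 = 1 · 104 + 35
  104 = 2 · 35 + 34
  35 = 1 · 34 + 1
  34 = 34 · 1 + 0
gcd(868, 243) = 1.
Track Bezout coefficients alongside the remainders: start with r₀ = 868 = a·1 + b·0 (s = 1, t = 0) and r₁ = 243 = a·0 + b·1 (s = 0, t = 1); each new remainder r_{k+1} = r_{k-1} − q_k·r_k inherits s_{k+1} = s_{k-1} − q_k·s_k, t_{k+1} = t_{k-1} − q_k·t_k, so r_k = a·s_k + b·t_k at every step:
  q = 3: r = 139, s = 1 − 3·0 = 1, t = 0 − 3·1 = -3  (check: 868·1 + 243·(-3) = 139)
  q = 1: r = 104, s = 0 − 1·1 = -1, t = 1 − 1·(-3) = 4  (check: 868·(-1) + 243·4 = 104)
  q = 1: r = 35, s = 1 − 1·(-1) = 2, t = -3 − 1·4 = -7  (check: 868·2 + 243·(-7) = 35)
  q = 2: r = 34, s = -1 − 2·2 = -5, t = 4 − 2·(-7) = 18  (check: 868·(-5) + 243·18 = 34)
  q = 1: r = 1, s = 2 − 1·(-5) = 7, t = -7 − 1·18 = -25  (check: 868·7 + 243·(-25) = 1)
The row with r = 1 (the gcd) gives the Bezout coefficients s = 7, t = -25.
Result: 868 · (7) + 243 · (-25) = 1.

gcd(868, 243) = 1; s = 7, t = -25 (check: 868·7 + 243·(-25) = 1).


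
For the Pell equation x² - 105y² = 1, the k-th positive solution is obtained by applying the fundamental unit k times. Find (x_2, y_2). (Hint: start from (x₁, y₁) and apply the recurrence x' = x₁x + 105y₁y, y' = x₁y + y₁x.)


Step 1: Find the fundamental solution (x₁, y₁) of x² - 105y² = 1.
  Expand √105 as a continued fraction. a₀ = ⌊√105⌋ = 10; iterate m_{k+1} = d_k·a_k − m_k, d_{k+1} = (105 − m_{k+1}²)/d_k, a_{k+1} = ⌊(a₀ + m_{k+1})/d_{k+1}⌋ (starting m₀ = 0, d₀ = 1), with convergents p_k = a_k·p_{k-1} + p_{k-2}, q_k = a_k·q_{k-1} + q_{k-2} (p₋₁ = 1, q₋₁ = 0):
  k = 0: a₀ = 10; p₀/q₀ = 10/1; p₀² − 105·q₀² = 100 − 105 = -5.
  k = 1: m = 10, d = 5, a = ⌊(10 + 10)/5⌋ = 4; p/q = (4·10 + 1)/(4·1 + 0) = 41/4; p² − 105·q² = 1681 − 1680 = 1.
  The first convergent with p² − 105·q² = 1 gives the fundamental solution (x₁, y₁) = (41, 4).
Step 2: Apply the recurrence (x_{n+1}, y_{n+1}) = (x₁x_n + 105y₁y_n, x₁y_n + y₁x_n) repeatedly.
  From (x_1, y_1) = (41, 4): x_2 = 41·41 + 105·4·4 = 3361; y_2 = 41·4 + 4·41 = 328.
Step 3: Verify x_2² - 105·y_2² = 11296321 - 11296320 = 1 (should be 1). ✓

(x_1, y_1) = (41, 4); (x_2, y_2) = (3361, 328).


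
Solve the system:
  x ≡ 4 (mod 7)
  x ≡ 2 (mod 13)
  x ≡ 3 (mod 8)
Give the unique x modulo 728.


Moduli 7, 13, 8 are pairwise coprime; by CRT there is a unique solution modulo M = 7 · 13 · 8 = 728.
Solve pairwise, accumulating the modulus:
  Start with x ≡ 4 (mod 7).
  Combine with x ≡ 2 (mod 13): since gcd(7, 13) = 1, we get a unique residue mod 91.
    Write x = 4 + 7·t and substitute into x ≡ 2 (mod 13): 7·t ≡ 2 − 4 = -2 (mod 13).
    Reduce coefficients mod 13: 7·t ≡ 11 (mod 13).
    The inverse of 7 mod 13 is 2 (since 7·2 = 14 = 1·13 + 1), so t ≡ 2·11 = 22 ≡ 9 (mod 13).
    Then x = 4 + 7·9 = 67, valid modulo lcm(7, 13) = 91: x ≡ 67 (mod 91).
  Combine with x ≡ 3 (mod 8): since gcd(91, 8) = 1, we get a unique residue mod 728.
    Write x = 67 + 91·t and substitute into x ≡ 3 (mod 8): 91·t ≡ 3 − 67 = -64 (mod 8).
    Reduce coefficients mod 8: 3·t ≡ 0 (mod 8).
    The inverse of 3 mod 8 is 3 (since 3·3 = 9 = 1·8 + 1), so t ≡ 3·0 = 0 ≡ 0 (mod 8).
    Then x = 67 + 91·0 = 67, valid modulo lcm(91, 8) = 728: x ≡ 67 (mod 728).
Verify: 67 mod 7 = 4 ✓, 67 mod 13 = 2 ✓, 67 mod 8 = 3 ✓.

x ≡ 67 (mod 728).


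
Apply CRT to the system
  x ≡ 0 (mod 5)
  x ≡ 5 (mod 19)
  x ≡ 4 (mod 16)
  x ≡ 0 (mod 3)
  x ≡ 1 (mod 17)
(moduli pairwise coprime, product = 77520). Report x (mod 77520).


Product of moduli M = 5 · 19 · 16 · 3 · 17 = 77520.
Merge one congruence at a time:
  Start: x ≡ 0 (mod 5).
  Combine with x ≡ 5 (mod 19); new modulus lcm = 95.
    Write x = 0 + 5·t and substitute into x ≡ 5 (mod 19): 5·t ≡ 5 − 0 = 5 (mod 19).
    The inverse of 5 mod 19 is 4 (since 5·4 = 20 = 1·19 + 1), so t ≡ 4·5 = 20 ≡ 1 (mod 19).
    Then x = 0 + 5·1 = 5, valid modulo lcm(5, 19) = 95: x ≡ 5 (mod 95).
  Combine with x ≡ 4 (mod 16); new modulus lcm = 1520.
    Write x = 5 + 95·t and substitute into x ≡ 4 (mod 16): 95·t ≡ 4 − 5 = -1 (mod 16).
    Reduce coefficients mod 16: 15·t ≡ 15 (mod 16).
    The inverse of 15 mod 16 is 15 (since 15·15 = 225 = 14·16 + 1), so t ≡ 15·15 = 225 ≡ 1 (mod 16).
    Then x = 5 + 95·1 = 100, valid modulo lcm(95, 16) = 1520: x ≡ 100 (mod 1520).
  Combine with x ≡ 0 (mod 3); new modulus lcm = 4560.
    Write x = 100 + 1520·t and substitute into x ≡ 0 (mod 3): 1520·t ≡ 0 − 100 = -100 (mod 3).
    Reduce coefficients mod 3: 2·t ≡ 2 (mod 3).
    The inverse of 2 mod 3 is 2 (since 2·2 = 4 = 1·3 + 1), so t ≡ 2·2 = 4 ≡ 1 (mod 3).
    Then x = 100 + 1520·1 = 1620, valid modulo lcm(1520, 3) = 4560: x ≡ 1620 (mod 4560).
  Combine with x ≡ 1 (mod 17); new modulus lcm = 77520.
    Write x = 1620 + 4560·t and substitute into x ≡ 1 (mod 17): 4560·t ≡ 1 − 1620 = -1619 (mod 17).
    Reduce coefficients mod 17: 4·t ≡ 13 (mod 17).
    The inverse of 4 mod 17 is 13 (since 4·13 = 52 = 3·17 + 1), so t ≡ 13·13 = 169 ≡ 16 (mod 17).
    Then x = 1620 + 4560·16 = 74580, valid modulo lcm(4560, 17) = 77520: x ≡ 74580 (mod 77520).
Verify against each original: 74580 mod 5 = 0, 74580 mod 19 = 5, 74580 mod 16 = 4, 74580 mod 3 = 0, 74580 mod 17 = 1.

x ≡ 74580 (mod 77520).


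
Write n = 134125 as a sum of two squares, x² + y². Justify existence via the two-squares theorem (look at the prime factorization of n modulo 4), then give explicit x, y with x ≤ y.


Step 1: Factor n = 134125 = 5^3 · 29 · 37.
Step 2: Check the mod-4 condition on each prime factor: 5 ≡ 1 (mod 4), exponent 3; 29 ≡ 1 (mod 4), exponent 1; 37 ≡ 1 (mod 4), exponent 1.
All primes ≡ 3 (mod 4) appear to even exponent (or don't appear), so by the two-squares theorem n IS expressible as a sum of two squares.
Step 3: Build a representation. Group n = k² · m with k = 5 and m = 5 · 29 · 37 = 5365 (a product of primes ≡ 1 (mod 4)); a representation of m scales to one of n via (k·x)² + (k·y)² = k²(x² + y²). Each prime p ≡ 1 (mod 4) is itself a sum of two squares; find a² by testing p − a² for a perfect square:
  5: 5 − 1² = 4 = 2² ⇒ 5 = 1² + 2².
  29: 29 − 1² = 28, 29 − 2² = 25 = 5² ⇒ 29 = 2² + 5².
  37: 37 − 1² = 36 = 6² ⇒ 37 = 1² + 6².
  Combine using the Brahmagupta–Fibonacci identity (a² + b²)(c² + d²) = (ac − bd)² + (ad + bc)² = (ac + bd)² + (ad − bc)²:
  5 · 29 = 145: from (1² + 2²)(2² + 5²), take (1·2 − 2·5, 1·5 + 2·2) = (2 − 10, 5 + 4) = (-8, 9); dropping signs (only squares matter) gives (8, 9); check 8² + 9² = 64 + 81 = 145 ✓.
  145 · 37 = 5365: from (8² + 9²)(1² + 6²), take (8·1 − 9·6, 8·6 + 9·1) = (8 − 54, 48 + 9) = (-46, 57); dropping signs (only squares matter) gives (46, 57); check 46² + 57² = 2116 + 3249 = 5365 ✓.
  Scale by k = 5: (5·46, 5·57) = (230, 285).
Step 4: Order so x ≤ y and verify: 230² + 285² = 52900 + 81225 = 134125 = n. ✓

n = 134125 = 230² + 285² (one valid representation with x ≤ y).


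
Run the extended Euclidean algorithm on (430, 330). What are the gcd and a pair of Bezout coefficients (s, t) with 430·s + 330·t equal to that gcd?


Euclidean algorithm on (430, 330) — divide until remainder is 0:
  430 = 1 · 330 + 100
  330 = 3 · 100 + 30
  100 = 3 · 30 + 10
  30 = 3 · 10 + 0
gcd(430, 330) = 10.
Track Bezout coefficients alongside the remainders: start with r₀ = 430 = a·1 + b·0 (s = 1, t = 0) and r₁ = 330 = a·0 + b·1 (s = 0, t = 1); each new remainder r_{k+1} = r_{k-1} − q_k·r_k inherits s_{k+1} = s_{k-1} − q_k·s_k, t_{k+1} = t_{k-1} − q_k·t_k, so r_k = a·s_k + b·t_k at every step:
  q = 1: r = 100, s = 1 − 1·0 = 1, t = 0 − 1·1 = -1  (check: 430·1 + 330·(-1) = 100)
  q = 3: r = 30, s = 0 − 3·1 = -3, t = 1 − 3·(-1) = 4  (check: 430·(-3) + 330·4 = 30)
  q = 3: r = 10, s = 1 − 3·(-3) = 10, t = -1 − 3·4 = -13  (check: 430·10 + 330·(-13) = 10)
The row with r = 10 (the gcd) gives the Bezout coefficients s = 10, t = -13.
Result: 430 · (10) + 330 · (-13) = 10.

gcd(430, 330) = 10; s = 10, t = -13 (check: 430·10 + 330·(-13) = 10).


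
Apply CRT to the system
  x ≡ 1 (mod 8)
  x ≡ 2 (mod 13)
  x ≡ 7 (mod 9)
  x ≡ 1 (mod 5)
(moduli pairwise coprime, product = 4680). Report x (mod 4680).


Product of moduli M = 8 · 13 · 9 · 5 = 4680.
Merge one congruence at a time:
  Start: x ≡ 1 (mod 8).
  Combine with x ≡ 2 (mod 13); new modulus lcm = 104.
    Write x = 1 + 8·t and substitute into x ≡ 2 (mod 13): 8·t ≡ 2 − 1 = 1 (mod 13).
    The inverse of 8 mod 13 is 5 (since 8·5 = 40 = 3·13 + 1), so t ≡ 5·1 = 5 ≡ 5 (mod 13).
    Then x = 1 + 8·5 = 41, valid modulo lcm(8, 13) = 104: x ≡ 41 (mod 104).
  Combine with x ≡ 7 (mod 9); new modulus lcm = 936.
    Write x = 41 + 104·t and substitute into x ≡ 7 (mod 9): 104·t ≡ 7 − 41 = -34 (mod 9).
    Reduce coefficients mod 9: 5·t ≡ 2 (mod 9).
    The inverse of 5 mod 9 is 2 (since 5·2 = 10 = 1·9 + 1), so t ≡ 2·2 = 4 ≡ 4 (mod 9).
    Then x = 41 + 104·4 = 457, valid modulo lcm(104, 9) = 936: x ≡ 457 (mod 936).
  Combine with x ≡ 1 (mod 5); new modulus lcm = 4680.
    Write x = 457 + 936·t and substitute into x ≡ 1 (mod 5): 936·t ≡ 1 − 457 = -456 (mod 5).
    Reduce coefficients mod 5: 1·t ≡ 4 (mod 5).
    So t ≡ 4 (mod 5).
    Then x = 457 + 936·4 = 4201, valid modulo lcm(936, 5) = 4680: x ≡ 4201 (mod 4680).
Verify against each original: 4201 mod 8 = 1, 4201 mod 13 = 2, 4201 mod 9 = 7, 4201 mod 5 = 1.

x ≡ 4201 (mod 4680).


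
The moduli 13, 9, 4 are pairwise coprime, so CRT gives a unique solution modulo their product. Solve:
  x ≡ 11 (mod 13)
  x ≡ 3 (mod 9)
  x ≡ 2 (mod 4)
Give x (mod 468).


Moduli 13, 9, 4 are pairwise coprime; by CRT there is a unique solution modulo M = 13 · 9 · 4 = 468.
Solve pairwise, accumulating the modulus:
  Start with x ≡ 11 (mod 13).
  Combine with x ≡ 3 (mod 9): since gcd(13, 9) = 1, we get a unique residue mod 117.
    Write x = 11 + 13·t and substitute into x ≡ 3 (mod 9): 13·t ≡ 3 − 11 = -8 (mod 9).
    Reduce coefficients mod 9: 4·t ≡ 1 (mod 9).
    The inverse of 4 mod 9 is 7 (since 4·7 = 28 = 3·9 + 1), so t ≡ 7·1 = 7 ≡ 7 (mod 9).
    Then x = 11 + 13·7 = 102, valid modulo lcm(13, 9) = 117: x ≡ 102 (mod 117).
  Combine with x ≡ 2 (mod 4): since gcd(117, 4) = 1, we get a unique residue mod 468.
    Write x = 102 + 117·t and substitute into x ≡ 2 (mod 4): 117·t ≡ 2 − 102 = -100 (mod 4).
    Reduce coefficients mod 4: 1·t ≡ 0 (mod 4).
    So t ≡ 0 (mod 4).
    Then x = 102 + 117·0 = 102, valid modulo lcm(117, 4) = 468: x ≡ 102 (mod 468).
Verify: 102 mod 13 = 11 ✓, 102 mod 9 = 3 ✓, 102 mod 4 = 2 ✓.

x ≡ 102 (mod 468).


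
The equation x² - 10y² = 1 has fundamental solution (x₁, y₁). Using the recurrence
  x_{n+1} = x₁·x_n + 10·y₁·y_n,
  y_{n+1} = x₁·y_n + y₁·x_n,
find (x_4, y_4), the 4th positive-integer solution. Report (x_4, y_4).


Step 1: Find the fundamental solution (x₁, y₁) of x² - 10y² = 1.
  Expand √10 as a continued fraction. a₀ = ⌊√10⌋ = 3; iterate m_{k+1} = d_k·a_k − m_k, d_{k+1} = (10 − m_{k+1}²)/d_k, a_{k+1} = ⌊(a₀ + m_{k+1})/d_{k+1}⌋ (starting m₀ = 0, d₀ = 1), with convergents p_k = a_k·p_{k-1} + p_{k-2}, q_k = a_k·q_{k-1} + q_{k-2} (p₋₁ = 1, q₋₁ = 0):
  k = 0: a₀ = 3; p₀/q₀ = 3/1; p₀² − 10·q₀² = 9 − 10 = -1.
  k = 1: m = 3, d = 1, a = ⌊(3 + 3)/1⌋ = 6; p/q = (6·3 + 1)/(6·1 + 0) = 19/6; p² − 10·q² = 361 − 360 = 1.
  The first convergent with p² − 10·q² = 1 gives the fundamental solution (x₁, y₁) = (19, 6).
Step 2: Apply the recurrence (x_{n+1}, y_{n+1}) = (x₁x_n + 10y₁y_n, x₁y_n + y₁x_n) repeatedly.
  From (x_1, y_1) = (19, 6): x_2 = 19·19 + 10·6·6 = 721; y_2 = 19·6 + 6·19 = 228.
  From (x_2, y_2) = (721, 228): x_3 = 19·721 + 10·6·228 = 27379; y_3 = 19·228 + 6·721 = 8658.
  From (x_3, y_3) = (27379, 8658): x_4 = 19·27379 + 10·6·8658 = 1039681; y_4 = 19·8658 + 6·27379 = 328776.
Step 3: Verify x_4² - 10·y_4² = 1080936581761 - 1080936581760 = 1 (should be 1). ✓

(x_1, y_1) = (19, 6); (x_4, y_4) = (1039681, 328776).


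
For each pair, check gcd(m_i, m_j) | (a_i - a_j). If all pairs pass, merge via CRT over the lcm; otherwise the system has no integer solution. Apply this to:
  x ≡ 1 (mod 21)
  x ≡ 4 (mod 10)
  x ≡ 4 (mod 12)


Moduli 21, 10, 12 are not pairwise coprime, so CRT works modulo lcm(m_i) when all pairwise compatibility conditions hold.
Pairwise compatibility: gcd(m_i, m_j) must divide a_i - a_j for every pair.
Merge one congruence at a time:
  Start: x ≡ 1 (mod 21).
  Combine with x ≡ 4 (mod 10): gcd(21, 10) = 1; 4 - 1 = 3, which IS divisible by 1, so compatible.
    Write x = 1 + 21·t and substitute into x ≡ 4 (mod 10): 21·t ≡ 4 − 1 = 3 (mod 10).
    Reduce coefficients mod 10: 1·t ≡ 3 (mod 10).
    So t ≡ 3 (mod 10).
    Then x = 1 + 21·3 = 64, valid modulo lcm(21, 10) = 210: x ≡ 64 (mod 210).
  Combine with x ≡ 4 (mod 12): gcd(210, 12) = 6; 4 - 64 = -60, which IS divisible by 6, so compatible.
    Write x = 64 + 210·t and substitute into x ≡ 4 (mod 12): 210·t ≡ 4 − 64 = -60 (mod 12).
    Divide the congruence (and modulus) by g = 6: 35·t ≡ -10 (mod 2).
    Reduce coefficients mod 2: 1·t ≡ 0 (mod 2).
    So t ≡ 0 (mod 2).
    Then x = 64 + 210·0 = 64, valid modulo lcm(210, 12) = 420: x ≡ 64 (mod 420).
Verify: 64 mod 21 = 1, 64 mod 10 = 4, 64 mod 12 = 4.

x ≡ 64 (mod 420).


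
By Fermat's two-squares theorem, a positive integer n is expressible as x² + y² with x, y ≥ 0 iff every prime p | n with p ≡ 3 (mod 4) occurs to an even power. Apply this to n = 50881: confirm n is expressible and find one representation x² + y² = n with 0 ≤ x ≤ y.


Step 1: Factor n = 50881 = 17 · 41 · 73.
Step 2: Check the mod-4 condition on each prime factor: 17 ≡ 1 (mod 4), exponent 1; 41 ≡ 1 (mod 4), exponent 1; 73 ≡ 1 (mod 4), exponent 1.
All primes ≡ 3 (mod 4) appear to even exponent (or don't appear), so by the two-squares theorem n IS expressible as a sum of two squares.
Step 3: Build a representation. Here n = 17 · 41 · 73 is a product of primes ≡ 1 (mod 4). Each prime p ≡ 1 (mod 4) is itself a sum of two squares; find a² by testing p − a² for a perfect square:
  17: 17 − 1² = 16 = 4² ⇒ 17 = 1² + 4².
  41: 41 − 1² = 40, 41 − 2² = 37, 41 − 3² = 32, 41 − 4² = 25 = 5² ⇒ 41 = 4² + 5².
  73: 73 − 1² = 72, 73 − 2² = 69, 73 − 3² = 64 = 8² ⇒ 73 = 3² + 8².
  Combine using the Brahmagupta–Fibonacci identity (a² + b²)(c² + d²) = (ac − bd)² + (ad + bc)² = (ac + bd)² + (ad − bc)²:
  17 · 41 = 697: from (1² + 4²)(4² + 5²), take (1·4 − 4·5, 1·5 + 4·4) = (4 − 20, 5 + 16) = (-16, 21); dropping signs (only squares matter) gives (16, 21); check 16² + 21² = 256 + 441 = 697 ✓.
  697 · 73 = 50881: from (16² + 21²)(3² + 8²), take (16·3 − 21·8, 16·8 + 21·3) = (48 − 168, 128 + 63) = (-120, 191); dropping signs (only squares matter) gives (120, 191); check 120² + 191² = 14400 + 36481 = 50881 ✓.
Step 4: Order so x ≤ y and verify: 120² + 191² = 14400 + 36481 = 50881 = n. ✓

n = 50881 = 120² + 191² (one valid representation with x ≤ y).


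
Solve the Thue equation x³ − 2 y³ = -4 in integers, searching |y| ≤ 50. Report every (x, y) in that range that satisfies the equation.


The equation is x³ - 2y³ = -4. For fixed y, x³ = 2·y³ − 4, so a solution requires the RHS to be a perfect cube.
Strategy: iterate y from -50 to 50, compute RHS = 2·y³ − 4, and check whether it is a (positive or negative) perfect cube.
Check small values of y:
  y = 0: RHS = -4 is not a perfect cube.
  y = 1: RHS = -2 is not a perfect cube.
  y = -1: RHS = -6 is not a perfect cube.
  y = 2: RHS = 12 is not a perfect cube.
  y = -2: RHS = -20 is not a perfect cube.
  y = 3: RHS = 50 is not a perfect cube.
  y = -3: RHS = -58 is not a perfect cube.
Continuing the search up to |y| = 50 finds no solutions either.
No (x, y) in the scanned range satisfies the equation.

No integer solutions with |y| ≤ 50.


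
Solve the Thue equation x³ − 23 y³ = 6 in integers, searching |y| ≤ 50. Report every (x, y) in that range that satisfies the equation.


The equation is x³ - 23y³ = 6. For fixed y, x³ = 23·y³ + 6, so a solution requires the RHS to be a perfect cube.
Strategy: iterate y from -50 to 50, compute RHS = 23·y³ + 6, and check whether it is a (positive or negative) perfect cube.
Check small values of y:
  y = 0: RHS = 6 is not a perfect cube.
  y = 1: RHS = 29 is not a perfect cube.
  y = -1: RHS = -17 is not a perfect cube.
  y = 2: RHS = 190 is not a perfect cube.
  y = -2: RHS = -178 is not a perfect cube.
  y = 3: RHS = 627 is not a perfect cube.
  y = -3: RHS = -615 is not a perfect cube.
Continuing the search up to |y| = 50 finds no solutions either.
No (x, y) in the scanned range satisfies the equation.

No integer solutions with |y| ≤ 50.


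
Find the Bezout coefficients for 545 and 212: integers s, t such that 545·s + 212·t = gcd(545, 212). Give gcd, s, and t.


Euclidean algorithm on (545, 212) — divide until remainder is 0:
  545 = 2 · 212 + 121
  212 = 1 · 121 + 91
  121 = 1 · 91 + 30
  91 = 3 · 30 + 1
  30 = 30 · 1 + 0
gcd(545, 212) = 1.
Track Bezout coefficients alongside the remainders: start with r₀ = 545 = a·1 + b·0 (s = 1, t = 0) and r₁ = 212 = a·0 + b·1 (s = 0, t = 1); each new remainder r_{k+1} = r_{k-1} − q_k·r_k inherits s_{k+1} = s_{k-1} − q_k·s_k, t_{k+1} = t_{k-1} − q_k·t_k, so r_k = a·s_k + b·t_k at every step:
  q = 2: r = 121, s = 1 − 2·0 = 1, t = 0 − 2·1 = -2  (check: 545·1 + 212·(-2) = 121)
  q = 1: r = 91, s = 0 − 1·1 = -1, t = 1 − 1·(-2) = 3  (check: 545·(-1) + 212·3 = 91)
  q = 1: r = 30, s = 1 − 1·(-1) = 2, t = -2 − 1·3 = -5  (check: 545·2 + 212·(-5) = 30)
  q = 3: r = 1, s = -1 − 3·2 = -7, t = 3 − 3·(-5) = 18  (check: 545·(-7) + 212·18 = 1)
The row with r = 1 (the gcd) gives the Bezout coefficients s = -7, t = 18.
Result: 545 · (-7) + 212 · (18) = 1.

gcd(545, 212) = 1; s = -7, t = 18 (check: 545·(-7) + 212·18 = 1).


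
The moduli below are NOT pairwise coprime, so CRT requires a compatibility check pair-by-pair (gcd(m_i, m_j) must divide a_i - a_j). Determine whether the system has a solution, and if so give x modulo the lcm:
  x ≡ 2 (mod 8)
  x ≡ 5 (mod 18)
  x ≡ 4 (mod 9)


Moduli 8, 18, 9 are not pairwise coprime, so CRT works modulo lcm(m_i) when all pairwise compatibility conditions hold.
Pairwise compatibility: gcd(m_i, m_j) must divide a_i - a_j for every pair.
Merge one congruence at a time:
  Start: x ≡ 2 (mod 8).
  Combine with x ≡ 5 (mod 18): gcd(8, 18) = 2, and 5 - 2 = 3 is NOT divisible by 2.
    ⇒ system is inconsistent (no integer solution).

No solution (the system is inconsistent).


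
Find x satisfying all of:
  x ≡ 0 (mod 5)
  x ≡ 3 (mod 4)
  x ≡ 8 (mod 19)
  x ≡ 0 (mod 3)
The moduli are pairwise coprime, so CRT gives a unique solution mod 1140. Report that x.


Product of moduli M = 5 · 4 · 19 · 3 = 1140.
Merge one congruence at a time:
  Start: x ≡ 0 (mod 5).
  Combine with x ≡ 3 (mod 4); new modulus lcm = 20.
    Write x = 0 + 5·t and substitute into x ≡ 3 (mod 4): 5·t ≡ 3 − 0 = 3 (mod 4).
    Reduce coefficients mod 4: 1·t ≡ 3 (mod 4).
    So t ≡ 3 (mod 4).
    Then x = 0 + 5·3 = 15, valid modulo lcm(5, 4) = 20: x ≡ 15 (mod 20).
  Combine with x ≡ 8 (mod 19); new modulus lcm = 380.
    Write x = 15 + 20·t and substitute into x ≡ 8 (mod 19): 20·t ≡ 8 − 15 = -7 (mod 19).
    Reduce coefficients mod 19: 1·t ≡ 12 (mod 19).
    So t ≡ 12 (mod 19).
    Then x = 15 + 20·12 = 255, valid modulo lcm(20, 19) = 380: x ≡ 255 (mod 380).
  Combine with x ≡ 0 (mod 3); new modulus lcm = 1140.
    Write x = 255 + 380·t and substitute into x ≡ 0 (mod 3): 380·t ≡ 0 − 255 = -255 (mod 3).
    Reduce coefficients mod 3: 2·t ≡ 0 (mod 3).
    The inverse of 2 mod 3 is 2 (since 2·2 = 4 = 1·3 + 1), so t ≡ 2·0 = 0 ≡ 0 (mod 3).
    Then x = 255 + 380·0 = 255, valid modulo lcm(380, 3) = 1140: x ≡ 255 (mod 1140).
Verify against each original: 255 mod 5 = 0, 255 mod 4 = 3, 255 mod 19 = 8, 255 mod 3 = 0.

x ≡ 255 (mod 1140).


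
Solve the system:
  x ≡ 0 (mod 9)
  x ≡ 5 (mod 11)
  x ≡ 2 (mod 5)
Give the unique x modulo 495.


Moduli 9, 11, 5 are pairwise coprime; by CRT there is a unique solution modulo M = 9 · 11 · 5 = 495.
Solve pairwise, accumulating the modulus:
  Start with x ≡ 0 (mod 9).
  Combine with x ≡ 5 (mod 11): since gcd(9, 11) = 1, we get a unique residue mod 99.
    Write x = 0 + 9·t and substitute into x ≡ 5 (mod 11): 9·t ≡ 5 − 0 = 5 (mod 11).
    The inverse of 9 mod 11 is 5 (since 9·5 = 45 = 4·11 + 1), so t ≡ 5·5 = 25 ≡ 3 (mod 11).
    Then x = 0 + 9·3 = 27, valid modulo lcm(9, 11) = 99: x ≡ 27 (mod 99).
  Combine with x ≡ 2 (mod 5): since gcd(99, 5) = 1, we get a unique residue mod 495.
    Write x = 27 + 99·t and substitute into x ≡ 2 (mod 5): 99·t ≡ 2 − 27 = -25 (mod 5).
    Reduce coefficients mod 5: 4·t ≡ 0 (mod 5).
    The inverse of 4 mod 5 is 4 (since 4·4 = 16 = 3·5 + 1), so t ≡ 4·0 = 0 ≡ 0 (mod 5).
    Then x = 27 + 99·0 = 27, valid modulo lcm(99, 5) = 495: x ≡ 27 (mod 495).
Verify: 27 mod 9 = 0 ✓, 27 mod 11 = 5 ✓, 27 mod 5 = 2 ✓.

x ≡ 27 (mod 495).


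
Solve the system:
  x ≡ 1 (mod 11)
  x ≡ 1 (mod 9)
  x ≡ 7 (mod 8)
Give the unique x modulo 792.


Moduli 11, 9, 8 are pairwise coprime; by CRT there is a unique solution modulo M = 11 · 9 · 8 = 792.
Solve pairwise, accumulating the modulus:
  Start with x ≡ 1 (mod 11).
  Combine with x ≡ 1 (mod 9): since gcd(11, 9) = 1, we get a unique residue mod 99.
    Write x = 1 + 11·t and substitute into x ≡ 1 (mod 9): 11·t ≡ 1 − 1 = 0 (mod 9).
    Reduce coefficients mod 9: 2·t ≡ 0 (mod 9).
    The inverse of 2 mod 9 is 5 (since 2·5 = 10 = 1·9 + 1), so t ≡ 5·0 = 0 ≡ 0 (mod 9).
    Then x = 1 + 11·0 = 1, valid modulo lcm(11, 9) = 99: x ≡ 1 (mod 99).
  Combine with x ≡ 7 (mod 8): since gcd(99, 8) = 1, we get a unique residue mod 792.
    Write x = 1 + 99·t and substitute into x ≡ 7 (mod 8): 99·t ≡ 7 − 1 = 6 (mod 8).
    Reduce coefficients mod 8: 3·t ≡ 6 (mod 8).
    The inverse of 3 mod 8 is 3 (since 3·3 = 9 = 1·8 + 1), so t ≡ 3·6 = 18 ≡ 2 (mod 8).
    Then x = 1 + 99·2 = 199, valid modulo lcm(99, 8) = 792: x ≡ 199 (mod 792).
Verify: 199 mod 11 = 1 ✓, 199 mod 9 = 1 ✓, 199 mod 8 = 7 ✓.

x ≡ 199 (mod 792).


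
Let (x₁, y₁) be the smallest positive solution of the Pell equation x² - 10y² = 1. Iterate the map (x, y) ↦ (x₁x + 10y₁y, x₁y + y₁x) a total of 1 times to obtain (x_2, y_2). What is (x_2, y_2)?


Step 1: Find the fundamental solution (x₁, y₁) of x² - 10y² = 1.
  Expand √10 as a continued fraction. a₀ = ⌊√10⌋ = 3; iterate m_{k+1} = d_k·a_k − m_k, d_{k+1} = (10 − m_{k+1}²)/d_k, a_{k+1} = ⌊(a₀ + m_{k+1})/d_{k+1}⌋ (starting m₀ = 0, d₀ = 1), with convergents p_k = a_k·p_{k-1} + p_{k-2}, q_k = a_k·q_{k-1} + q_{k-2} (p₋₁ = 1, q₋₁ = 0):
  k = 0: a₀ = 3; p₀/q₀ = 3/1; p₀² − 10·q₀² = 9 − 10 = -1.
  k = 1: m = 3, d = 1, a = ⌊(3 + 3)/1⌋ = 6; p/q = (6·3 + 1)/(6·1 + 0) = 19/6; p² − 10·q² = 361 − 360 = 1.
  The first convergent with p² − 10·q² = 1 gives the fundamental solution (x₁, y₁) = (19, 6).
Step 2: Apply the recurrence (x_{n+1}, y_{n+1}) = (x₁x_n + 10y₁y_n, x₁y_n + y₁x_n) repeatedly.
  From (x_1, y_1) = (19, 6): x_2 = 19·19 + 10·6·6 = 721; y_2 = 19·6 + 6·19 = 228.
Step 3: Verify x_2² - 10·y_2² = 519841 - 519840 = 1 (should be 1). ✓

(x_1, y_1) = (19, 6); (x_2, y_2) = (721, 228).


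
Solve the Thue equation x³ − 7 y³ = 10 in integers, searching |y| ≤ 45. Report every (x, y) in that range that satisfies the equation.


The equation is x³ - 7y³ = 10. For fixed y, x³ = 7·y³ + 10, so a solution requires the RHS to be a perfect cube.
Strategy: iterate y from -45 to 45, compute RHS = 7·y³ + 10, and check whether it is a (positive or negative) perfect cube.
Check small values of y:
  y = 0: RHS = 10 is not a perfect cube.
  y = 1: RHS = 17 is not a perfect cube.
  y = -1: RHS = 3 is not a perfect cube.
  y = 2: RHS = 66 is not a perfect cube.
  y = -2: RHS = -46 is not a perfect cube.
  y = 3: RHS = 199 is not a perfect cube.
  y = -3: RHS = -179 is not a perfect cube.
Continuing the search up to |y| = 45 finds no solutions either.
No (x, y) in the scanned range satisfies the equation.

No integer solutions with |y| ≤ 45.


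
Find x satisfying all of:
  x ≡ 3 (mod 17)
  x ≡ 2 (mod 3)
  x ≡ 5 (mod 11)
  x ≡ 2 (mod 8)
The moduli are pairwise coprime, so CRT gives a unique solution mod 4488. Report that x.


Product of moduli M = 17 · 3 · 11 · 8 = 4488.
Merge one congruence at a time:
  Start: x ≡ 3 (mod 17).
  Combine with x ≡ 2 (mod 3); new modulus lcm = 51.
    Write x = 3 + 17·t and substitute into x ≡ 2 (mod 3): 17·t ≡ 2 − 3 = -1 (mod 3).
    Reduce coefficients mod 3: 2·t ≡ 2 (mod 3).
    The inverse of 2 mod 3 is 2 (since 2·2 = 4 = 1·3 + 1), so t ≡ 2·2 = 4 ≡ 1 (mod 3).
    Then x = 3 + 17·1 = 20, valid modulo lcm(17, 3) = 51: x ≡ 20 (mod 51).
  Combine with x ≡ 5 (mod 11); new modulus lcm = 561.
    Write x = 20 + 51·t and substitute into x ≡ 5 (mod 11): 51·t ≡ 5 − 20 = -15 (mod 11).
    Reduce coefficients mod 11: 7·t ≡ 7 (mod 11).
    The inverse of 7 mod 11 is 8 (since 7·8 = 56 = 5·11 + 1), so t ≡ 8·7 = 56 ≡ 1 (mod 11).
    Then x = 20 + 51·1 = 71, valid modulo lcm(51, 11) = 561: x ≡ 71 (mod 561).
  Combine with x ≡ 2 (mod 8); new modulus lcm = 4488.
    Write x = 71 + 561·t and substitute into x ≡ 2 (mod 8): 561·t ≡ 2 − 71 = -69 (mod 8).
    Reduce coefficients mod 8: 1·t ≡ 3 (mod 8).
    So t ≡ 3 (mod 8).
    Then x = 71 + 561·3 = 1754, valid modulo lcm(561, 8) = 4488: x ≡ 1754 (mod 4488).
Verify against each original: 1754 mod 17 = 3, 1754 mod 3 = 2, 1754 mod 11 = 5, 1754 mod 8 = 2.

x ≡ 1754 (mod 4488).


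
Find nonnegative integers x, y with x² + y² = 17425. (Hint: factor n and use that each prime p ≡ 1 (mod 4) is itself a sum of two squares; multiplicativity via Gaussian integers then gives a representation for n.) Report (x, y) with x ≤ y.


Step 1: Factor n = 17425 = 5^2 · 17 · 41.
Step 2: Check the mod-4 condition on each prime factor: 5 ≡ 1 (mod 4), exponent 2; 17 ≡ 1 (mod 4), exponent 1; 41 ≡ 1 (mod 4), exponent 1.
All primes ≡ 3 (mod 4) appear to even exponent (or don't appear), so by the two-squares theorem n IS expressible as a sum of two squares.
Step 3: Build a representation. Group n = k² · m with k = 5 and m = 17 · 41 = 697 (a product of primes ≡ 1 (mod 4)); a representation of m scales to one of n via (k·x)² + (k·y)² = k²(x² + y²). Each prime p ≡ 1 (mod 4) is itself a sum of two squares; find a² by testing p − a² for a perfect square:
  17: 17 − 1² = 16 = 4² ⇒ 17 = 1² + 4².
  41: 41 − 1² = 40, 41 − 2² = 37, 41 − 3² = 32, 41 − 4² = 25 = 5² ⇒ 41 = 4² + 5².
  Combine using the Brahmagupta–Fibonacci identity (a² + b²)(c² + d²) = (ac − bd)² + (ad + bc)² = (ac + bd)² + (ad − bc)²:
  17 · 41 = 697: from (1² + 4²)(4² + 5²), take (1·4 − 4·5, 1·5 + 4·4) = (4 − 20, 5 + 16) = (-16, 21); dropping signs (only squares matter) gives (16, 21); check 16² + 21² = 256 + 441 = 697 ✓.
  Scale by k = 5: (5·16, 5·21) = (80, 105).
Step 4: Order so x ≤ y and verify: 80² + 105² = 6400 + 11025 = 17425 = n. ✓

n = 17425 = 80² + 105² (one valid representation with x ≤ y).


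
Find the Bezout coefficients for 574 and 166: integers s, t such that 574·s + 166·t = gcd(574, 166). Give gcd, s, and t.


Euclidean algorithm on (574, 166) — divide until remainder is 0:
  574 = 3 · 166 + 76
  166 = 2 · 76 + 14
  76 = 5 · 14 + 6
  14 = 2 · 6 + 2
  6 = 3 · 2 + 0
gcd(574, 166) = 2.
Track Bezout coefficients alongside the remainders: start with r₀ = 574 = a·1 + b·0 (s = 1, t = 0) and r₁ = 166 = a·0 + b·1 (s = 0, t = 1); each new remainder r_{k+1} = r_{k-1} − q_k·r_k inherits s_{k+1} = s_{k-1} − q_k·s_k, t_{k+1} = t_{k-1} − q_k·t_k, so r_k = a·s_k + b·t_k at every step:
  q = 3: r = 76, s = 1 − 3·0 = 1, t = 0 − 3·1 = -3  (check: 574·1 + 166·(-3) = 76)
  q = 2: r = 14, s = 0 − 2·1 = -2, t = 1 − 2·(-3) = 7  (check: 574·(-2) + 166·7 = 14)
  q = 5: r = 6, s = 1 − 5·(-2) = 11, t = -3 − 5·7 = -38  (check: 574·11 + 166·(-38) = 6)
  q = 2: r = 2, s = -2 − 2·11 = -24, t = 7 − 2·(-38) = 83  (check: 574·(-24) + 166·83 = 2)
The row with r = 2 (the gcd) gives the Bezout coefficients s = -24, t = 83.
Result: 574 · (-24) + 166 · (83) = 2.

gcd(574, 166) = 2; s = -24, t = 83 (check: 574·(-24) + 166·83 = 2).


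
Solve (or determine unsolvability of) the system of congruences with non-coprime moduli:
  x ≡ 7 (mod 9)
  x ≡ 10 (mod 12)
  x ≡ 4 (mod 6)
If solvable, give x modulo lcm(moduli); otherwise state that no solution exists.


Moduli 9, 12, 6 are not pairwise coprime, so CRT works modulo lcm(m_i) when all pairwise compatibility conditions hold.
Pairwise compatibility: gcd(m_i, m_j) must divide a_i - a_j for every pair.
Merge one congruence at a time:
  Start: x ≡ 7 (mod 9).
  Combine with x ≡ 10 (mod 12): gcd(9, 12) = 3; 10 - 7 = 3, which IS divisible by 3, so compatible.
    Write x = 7 + 9·t and substitute into x ≡ 10 (mod 12): 9·t ≡ 10 − 7 = 3 (mod 12).
    Divide the congruence (and modulus) by g = 3: 3·t ≡ 1 (mod 4).
    The inverse of 3 mod 4 is 3 (since 3·3 = 9 = 2·4 + 1), so t ≡ 3·1 = 3 ≡ 3 (mod 4).
    Then x = 7 + 9·3 = 34, valid modulo lcm(9, 12) = 36: x ≡ 34 (mod 36).
  Combine with x ≡ 4 (mod 6): gcd(36, 6) = 6; 4 - 34 = -30, which IS divisible by 6, so compatible.
    Write x = 34 + 36·t and substitute into x ≡ 4 (mod 6): 36·t ≡ 4 − 34 = -30 (mod 6).
    Divide the congruence (and modulus) by g = 6: 6·t ≡ -5 (mod 1).
    Modulo 1 every t works; take t = 0.
    Then x = 34 + 36·0 = 34, valid modulo lcm(36, 6) = 36: x ≡ 34 (mod 36).
Verify: 34 mod 9 = 7, 34 mod 12 = 10, 34 mod 6 = 4.

x ≡ 34 (mod 36).


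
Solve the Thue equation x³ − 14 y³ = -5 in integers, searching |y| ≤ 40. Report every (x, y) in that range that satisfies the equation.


The equation is x³ - 14y³ = -5. For fixed y, x³ = 14·y³ − 5, so a solution requires the RHS to be a perfect cube.
Strategy: iterate y from -40 to 40, compute RHS = 14·y³ − 5, and check whether it is a (positive or negative) perfect cube.
Check small values of y:
  y = 0: RHS = -5 is not a perfect cube.
  y = 1: RHS = 9 is not a perfect cube.
  y = -1: RHS = -19 is not a perfect cube.
  y = 2: RHS = 107 is not a perfect cube.
  y = -2: RHS = -117 is not a perfect cube.
  y = 3: RHS = 373 is not a perfect cube.
  y = -3: RHS = -383 is not a perfect cube.
Continuing the search up to |y| = 40 finds no solutions either.
No (x, y) in the scanned range satisfies the equation.

No integer solutions with |y| ≤ 40.


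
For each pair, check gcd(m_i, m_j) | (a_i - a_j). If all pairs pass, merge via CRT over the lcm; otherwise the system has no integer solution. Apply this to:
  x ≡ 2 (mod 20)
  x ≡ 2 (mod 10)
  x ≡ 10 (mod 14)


Moduli 20, 10, 14 are not pairwise coprime, so CRT works modulo lcm(m_i) when all pairwise compatibility conditions hold.
Pairwise compatibility: gcd(m_i, m_j) must divide a_i - a_j for every pair.
Merge one congruence at a time:
  Start: x ≡ 2 (mod 20).
  Combine with x ≡ 2 (mod 10): gcd(20, 10) = 10; 2 - 2 = 0, which IS divisible by 10, so compatible.
    Write x = 2 + 20·t and substitute into x ≡ 2 (mod 10): 20·t ≡ 2 − 2 = 0 (mod 10).
    Divide the congruence (and modulus) by g = 10: 2·t ≡ 0 (mod 1).
    Modulo 1 every t works; take t = 0.
    Then x = 2 + 20·0 = 2, valid modulo lcm(20, 10) = 20: x ≡ 2 (mod 20).
  Combine with x ≡ 10 (mod 14): gcd(20, 14) = 2; 10 - 2 = 8, which IS divisible by 2, so compatible.
    Write x = 2 + 20·t and substitute into x ≡ 10 (mod 14): 20·t ≡ 10 − 2 = 8 (mod 14).
    Divide the congruence (and modulus) by g = 2: 10·t ≡ 4 (mod 7).
    Reduce coefficients mod 7: 3·t ≡ 4 (mod 7).
    The inverse of 3 mod 7 is 5 (since 3·5 = 15 = 2·7 + 1), so t ≡ 5·4 = 20 ≡ 6 (mod 7).
    Then x = 2 + 20·6 = 122, valid modulo lcm(20, 14) = 140: x ≡ 122 (mod 140).
Verify: 122 mod 20 = 2, 122 mod 10 = 2, 122 mod 14 = 10.

x ≡ 122 (mod 140).


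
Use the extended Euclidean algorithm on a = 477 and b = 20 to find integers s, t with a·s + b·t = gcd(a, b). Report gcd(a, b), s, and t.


Euclidean algorithm on (477, 20) — divide until remainder is 0:
  477 = 23 · 20 + 17
  20 = 1 · 17 + 3
  17 = 5 · 3 + 2
  3 = 1 · 2 + 1
  2 = 2 · 1 + 0
gcd(477, 20) = 1.
Track Bezout coefficients alongside the remainders: start with r₀ = 477 = a·1 + b·0 (s = 1, t = 0) and r₁ = 20 = a·0 + b·1 (s = 0, t = 1); each new remainder r_{k+1} = r_{k-1} − q_k·r_k inherits s_{k+1} = s_{k-1} − q_k·s_k, t_{k+1} = t_{k-1} − q_k·t_k, so r_k = a·s_k + b·t_k at every step:
  q = 23: r = 17, s = 1 − 23·0 = 1, t = 0 − 23·1 = -23  (check: 477·1 + 20·(-23) = 17)
  q = 1: r = 3, s = 0 − 1·1 = -1, t = 1 − 1·(-23) = 24  (check: 477·(-1) + 20·24 = 3)
  q = 5: r = 2, s = 1 − 5·(-1) = 6, t = -23 − 5·24 = -143  (check: 477·6 + 20·(-143) = 2)
  q = 1: r = 1, s = -1 − 1·6 = -7, t = 24 − 1·(-143) = 167  (check: 477·(-7) + 20·167 = 1)
The row with r = 1 (the gcd) gives the Bezout coefficients s = -7, t = 167.
Result: 477 · (-7) + 20 · (167) = 1.

gcd(477, 20) = 1; s = -7, t = 167 (check: 477·(-7) + 20·167 = 1).


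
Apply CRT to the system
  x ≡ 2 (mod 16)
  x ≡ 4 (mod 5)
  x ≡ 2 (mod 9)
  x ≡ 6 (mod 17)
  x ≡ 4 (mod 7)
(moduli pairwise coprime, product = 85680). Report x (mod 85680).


Product of moduli M = 16 · 5 · 9 · 17 · 7 = 85680.
Merge one congruence at a time:
  Start: x ≡ 2 (mod 16).
  Combine with x ≡ 4 (mod 5); new modulus lcm = 80.
    Write x = 2 + 16·t and substitute into x ≡ 4 (mod 5): 16·t ≡ 4 − 2 = 2 (mod 5).
    Reduce coefficients mod 5: 1·t ≡ 2 (mod 5).
    So t ≡ 2 (mod 5).
    Then x = 2 + 16·2 = 34, valid modulo lcm(16, 5) = 80: x ≡ 34 (mod 80).
  Combine with x ≡ 2 (mod 9); new modulus lcm = 720.
    Write x = 34 + 80·t and substitute into x ≡ 2 (mod 9): 80·t ≡ 2 − 34 = -32 (mod 9).
    Reduce coefficients mod 9: 8·t ≡ 4 (mod 9).
    The inverse of 8 mod 9 is 8 (since 8·8 = 64 = 7·9 + 1), so t ≡ 8·4 = 32 ≡ 5 (mod 9).
    Then x = 34 + 80·5 = 434, valid modulo lcm(80, 9) = 720: x ≡ 434 (mod 720).
  Combine with x ≡ 6 (mod 17); new modulus lcm = 12240.
    Write x = 434 + 720·t and substitute into x ≡ 6 (mod 17): 720·t ≡ 6 − 434 = -428 (mod 17).
    Reduce coefficients mod 17: 6·t ≡ 14 (mod 17).
    The inverse of 6 mod 17 is 3 (since 6·3 = 18 = 1·17 + 1), so t ≡ 3·14 = 42 ≡ 8 (mod 17).
    Then x = 434 + 720·8 = 6194, valid modulo lcm(720, 17) = 12240: x ≡ 6194 (mod 12240).
  Combine with x ≡ 4 (mod 7); new modulus lcm = 85680.
    Write x = 6194 + 12240·t and substitute into x ≡ 4 (mod 7): 12240·t ≡ 4 − 6194 = -6190 (mod 7).
    Reduce coefficients mod 7: 4·t ≡ 5 (mod 7).
    The inverse of 4 mod 7 is 2 (since 4·2 = 8 = 1·7 + 1), so t ≡ 2·5 = 10 ≡ 3 (mod 7).
    Then x = 6194 + 12240·3 = 42914, valid modulo lcm(12240, 7) = 85680: x ≡ 42914 (mod 85680).
Verify against each original: 42914 mod 16 = 2, 42914 mod 5 = 4, 42914 mod 9 = 2, 42914 mod 17 = 6, 42914 mod 7 = 4.

x ≡ 42914 (mod 85680).


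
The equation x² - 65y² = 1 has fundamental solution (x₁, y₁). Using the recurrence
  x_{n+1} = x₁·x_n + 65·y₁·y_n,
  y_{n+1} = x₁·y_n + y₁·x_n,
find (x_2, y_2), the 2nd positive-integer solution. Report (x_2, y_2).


Step 1: Find the fundamental solution (x₁, y₁) of x² - 65y² = 1.
  Expand √65 as a continued fraction. a₀ = ⌊√65⌋ = 8; iterate m_{k+1} = d_k·a_k − m_k, d_{k+1} = (65 − m_{k+1}²)/d_k, a_{k+1} = ⌊(a₀ + m_{k+1})/d_{k+1}⌋ (starting m₀ = 0, d₀ = 1), with convergents p_k = a_k·p_{k-1} + p_{k-2}, q_k = a_k·q_{k-1} + q_{k-2} (p₋₁ = 1, q₋₁ = 0):
  k = 0: a₀ = 8; p₀/q₀ = 8/1; p₀² − 65·q₀² = 64 − 65 = -1.
  k = 1: m = 8, d = 1, a = ⌊(8 + 8)/1⌋ = 16; p/q = (16·8 + 1)/(16·1 + 0) = 129/16; p² − 65·q² = 16641 − 16640 = 1.
  The first convergent with p² − 65·q² = 1 gives the fundamental solution (x₁, y₁) = (129, 16).
Step 2: Apply the recurrence (x_{n+1}, y_{n+1}) = (x₁x_n + 65y₁y_n, x₁y_n + y₁x_n) repeatedly.
  From (x_1, y_1) = (129, 16): x_2 = 129·129 + 65·16·16 = 33281; y_2 = 129·16 + 16·129 = 4128.
Step 3: Verify x_2² - 65·y_2² = 1107624961 - 1107624960 = 1 (should be 1). ✓

(x_1, y_1) = (129, 16); (x_2, y_2) = (33281, 4128).


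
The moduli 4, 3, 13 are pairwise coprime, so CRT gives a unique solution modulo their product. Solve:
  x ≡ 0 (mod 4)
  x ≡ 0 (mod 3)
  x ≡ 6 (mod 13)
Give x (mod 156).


Moduli 4, 3, 13 are pairwise coprime; by CRT there is a unique solution modulo M = 4 · 3 · 13 = 156.
Solve pairwise, accumulating the modulus:
  Start with x ≡ 0 (mod 4).
  Combine with x ≡ 0 (mod 3): since gcd(4, 3) = 1, we get a unique residue mod 12.
    Write x = 0 + 4·t and substitute into x ≡ 0 (mod 3): 4·t ≡ 0 − 0 = 0 (mod 3).
    Reduce coefficients mod 3: 1·t ≡ 0 (mod 3).
    So t ≡ 0 (mod 3).
    Then x = 0 + 4·0 = 0, valid modulo lcm(4, 3) = 12: x ≡ 0 (mod 12).
  Combine with x ≡ 6 (mod 13): since gcd(12, 13) = 1, we get a unique residue mod 156.
    Write x = 0 + 12·t and substitute into x ≡ 6 (mod 13): 12·t ≡ 6 − 0 = 6 (mod 13).
    The inverse of 12 mod 13 is 12 (since 12·12 = 144 = 11·13 + 1), so t ≡ 12·6 = 72 ≡ 7 (mod 13).
    Then x = 0 + 12·7 = 84, valid modulo lcm(12, 13) = 156: x ≡ 84 (mod 156).
Verify: 84 mod 4 = 0 ✓, 84 mod 3 = 0 ✓, 84 mod 13 = 6 ✓.

x ≡ 84 (mod 156).
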